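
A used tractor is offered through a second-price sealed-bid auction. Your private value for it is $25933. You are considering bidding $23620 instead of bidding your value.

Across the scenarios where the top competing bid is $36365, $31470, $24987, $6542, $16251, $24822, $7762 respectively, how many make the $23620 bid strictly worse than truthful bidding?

The deviation hurts exactly when the highest competing bid lies strictly between $23620 and $25933 — underbidding then forfeits a profitable win.
$36365: above both → same outcome either way.
$31470: above both → same outcome either way.
$24987: inside the interval → strictly worse (loss $946).
$6542: below both → same outcome either way.
$16251: below both → same outcome either way.
$24822: inside the interval → strictly worse (loss $1111).
$7762: below both → same outcome either way.
Count: 2.

2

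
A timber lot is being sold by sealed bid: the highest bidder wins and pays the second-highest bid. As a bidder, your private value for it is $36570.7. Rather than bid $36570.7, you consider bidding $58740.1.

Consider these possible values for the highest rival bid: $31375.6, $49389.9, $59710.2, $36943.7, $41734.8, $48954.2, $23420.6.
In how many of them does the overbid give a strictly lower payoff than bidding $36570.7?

The deviation hurts exactly when the highest competing bid lies strictly between $36570.7 and $58740.1 — overbidding then wins at a price above your value.
$31375.6: below both → same outcome either way.
$49389.9: inside the interval → strictly worse (loss $12819.2).
$59710.2: above both → same outcome either way.
$36943.7: inside the interval → strictly worse (loss $373).
$41734.8: inside the interval → strictly worse (loss $5164.1).
$48954.2: inside the interval → strictly worse (loss $12383.5).
$23420.6: below both → same outcome either way.
Count: 4.

4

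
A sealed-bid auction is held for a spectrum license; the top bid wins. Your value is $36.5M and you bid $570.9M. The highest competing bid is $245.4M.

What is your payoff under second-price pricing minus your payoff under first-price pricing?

$325.5M

You have the highest bid, so you win under either rule.
Second-price: pay $245.4M → payoff −$208.9M.
First-price: pay your own bid $570.9M → payoff −$534.4M.
Difference = −$208.9M − (−$534.4M) = $325.5M.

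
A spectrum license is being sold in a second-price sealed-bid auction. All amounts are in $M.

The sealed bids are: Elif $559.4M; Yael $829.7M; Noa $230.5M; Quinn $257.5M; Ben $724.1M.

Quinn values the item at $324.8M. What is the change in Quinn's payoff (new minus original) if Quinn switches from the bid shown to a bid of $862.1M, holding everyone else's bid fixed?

The highest bid among the other bidders is $829.7M; Quinn's bid doesn't change that.
Original bid $257.5M: Quinn is not highest (top rival bid is $829.7M); payoff $0M.
Alternative bid $862.1M: Quinn is highest, pays the top rival bid $829.7M; payoff $324.8M − $829.7M = −$504.9M.
Change in payoff = −$504.9M − ($0M) = −$504.9M.

−$504.9M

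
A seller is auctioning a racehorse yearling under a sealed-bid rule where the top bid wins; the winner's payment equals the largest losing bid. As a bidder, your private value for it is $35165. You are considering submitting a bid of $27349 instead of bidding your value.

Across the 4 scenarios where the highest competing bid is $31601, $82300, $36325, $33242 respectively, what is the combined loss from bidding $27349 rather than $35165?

$5487

The deviation costs you only when the competing bid falls strictly between $27349 and $35165; elsewhere both bids give the same outcome.
$31601: truthful payoff $3564, deviation payoff $0 → loss $3564.
$82300: outcomes coincide → loss $0.
$36325: outcomes coincide → loss $0.
$33242: truthful payoff $1923, deviation payoff $0 → loss $1923.
Total loss = $3564 + $1923 = $5487.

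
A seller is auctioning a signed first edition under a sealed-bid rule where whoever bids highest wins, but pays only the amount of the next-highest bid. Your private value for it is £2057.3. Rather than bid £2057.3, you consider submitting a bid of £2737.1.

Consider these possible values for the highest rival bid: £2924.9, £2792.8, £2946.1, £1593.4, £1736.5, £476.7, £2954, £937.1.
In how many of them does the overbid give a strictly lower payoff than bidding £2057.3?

The deviation hurts exactly when the highest competing bid lies strictly between £2057.3 and £2737.1 — overbidding then wins at a price above your value.
£2924.9: above both → same outcome either way.
£2792.8: above both → same outcome either way.
£2946.1: above both → same outcome either way.
£1593.4: below both → same outcome either way.
£1736.5: below both → same outcome either way.
£476.7: below both → same outcome either way.
£2954: above both → same outcome either way.
£937.1: below both → same outcome either way.
Count: 0.

0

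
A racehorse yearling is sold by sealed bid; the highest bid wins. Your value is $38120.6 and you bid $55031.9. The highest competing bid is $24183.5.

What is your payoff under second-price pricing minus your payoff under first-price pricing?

$30848.4

You have the highest bid, so you win under either rule.
Second-price: pay $24183.5 → payoff $13937.1.
First-price: pay your own bid $55031.9 → payoff −$16911.3.
Difference = $13937.1 − (−$16911.3) = $30848.4.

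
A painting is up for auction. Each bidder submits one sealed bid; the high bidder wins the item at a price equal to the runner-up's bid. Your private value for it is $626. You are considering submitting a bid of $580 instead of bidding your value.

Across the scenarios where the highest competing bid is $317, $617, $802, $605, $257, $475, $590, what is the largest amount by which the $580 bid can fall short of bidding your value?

$36

$317: same outcome either way → loss $0.
$617: truthful gives $9, deviation gives $0 → loss $9.
$802: same outcome either way → loss $0.
$605: truthful gives $21, deviation gives $0 → loss $21.
$257: same outcome either way → loss $0.
$475: same outcome either way → loss $0.
$590: truthful gives $36, deviation gives $0 → loss $36.
Maximum loss: $36.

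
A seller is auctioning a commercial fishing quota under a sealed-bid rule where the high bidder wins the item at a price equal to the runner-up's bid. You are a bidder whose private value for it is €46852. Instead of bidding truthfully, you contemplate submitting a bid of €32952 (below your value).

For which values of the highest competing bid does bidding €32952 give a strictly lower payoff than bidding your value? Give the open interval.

(€32952, €46852)

If the competing bid is below €32952, both bids win at the same price — no difference.
If it is above €46852, both bids lose — no difference.
If it lies strictly between €32952 and €46852, bidding your value wins at a price below your value (positive payoff) while bidding €32952 loses (payoff 0).
So the deviation strictly hurts on the open interval (€32952, €46852).
Truthful bidding weakly dominates here: raising your bid can only win items priced above your value, and lowering it can only forfeit items priced below.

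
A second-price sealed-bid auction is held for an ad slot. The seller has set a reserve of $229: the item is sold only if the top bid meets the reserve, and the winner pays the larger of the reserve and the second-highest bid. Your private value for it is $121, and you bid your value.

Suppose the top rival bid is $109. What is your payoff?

$0

Your bid $121 is the highest bid but falls below the reserve $229, so the item goes unsold. Payoff $0.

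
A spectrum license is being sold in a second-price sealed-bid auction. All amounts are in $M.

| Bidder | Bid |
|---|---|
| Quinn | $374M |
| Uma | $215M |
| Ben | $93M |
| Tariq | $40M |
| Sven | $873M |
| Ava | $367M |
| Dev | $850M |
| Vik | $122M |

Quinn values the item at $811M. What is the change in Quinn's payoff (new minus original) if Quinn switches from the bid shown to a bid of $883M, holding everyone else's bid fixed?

−$62M

The highest bid among the other bidders is $873M; Quinn's bid doesn't change that.
Original bid $374M: Quinn is not highest (top rival bid is $873M); payoff $0M.
Alternative bid $883M: Quinn is highest, pays the top rival bid $873M; payoff $811M − $873M = −$62M.
Change in payoff = −$62M − ($0M) = −$62M.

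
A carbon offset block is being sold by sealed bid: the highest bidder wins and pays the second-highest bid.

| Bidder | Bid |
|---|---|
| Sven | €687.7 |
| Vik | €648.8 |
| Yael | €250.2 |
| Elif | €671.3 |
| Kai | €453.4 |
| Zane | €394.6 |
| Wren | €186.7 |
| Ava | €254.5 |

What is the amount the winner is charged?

Highest bid: Sven at €687.7, so Sven wins.
Second-highest bid: Elif at €671.3 — that is the price the winner pays.

€671.3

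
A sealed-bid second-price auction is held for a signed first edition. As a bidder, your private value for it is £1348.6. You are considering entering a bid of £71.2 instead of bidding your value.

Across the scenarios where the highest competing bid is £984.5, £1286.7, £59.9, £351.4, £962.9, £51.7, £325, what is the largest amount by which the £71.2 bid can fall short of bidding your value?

£984.5: truthful gives £364.1, deviation gives £0 → loss £364.1.
£1286.7: truthful gives £61.9, deviation gives £0 → loss £61.9.
£59.9: same outcome either way → loss £0.
£351.4: truthful gives £997.2, deviation gives £0 → loss £997.2.
£962.9: truthful gives £385.7, deviation gives £0 → loss £385.7.
£51.7: same outcome either way → loss £0.
£325: truthful gives £1023.6, deviation gives £0 → loss £1023.6.
Maximum loss: £1023.6.

£1023.6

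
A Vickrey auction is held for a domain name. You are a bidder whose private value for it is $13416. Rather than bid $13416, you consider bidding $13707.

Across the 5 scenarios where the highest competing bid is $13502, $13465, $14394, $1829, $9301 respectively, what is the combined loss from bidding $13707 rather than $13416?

The deviation costs you only when the competing bid falls strictly between $13416 and $13707; elsewhere both bids give the same outcome.
$13502: truthful payoff $0, deviation payoff −$86 → loss $86.
$13465: truthful payoff $0, deviation payoff −$49 → loss $49.
$14394: outcomes coincide → loss $0.
$1829: outcomes coincide → loss $0.
$9301: outcomes coincide → loss $0.
Total loss = $86 + $49 = $135.

$135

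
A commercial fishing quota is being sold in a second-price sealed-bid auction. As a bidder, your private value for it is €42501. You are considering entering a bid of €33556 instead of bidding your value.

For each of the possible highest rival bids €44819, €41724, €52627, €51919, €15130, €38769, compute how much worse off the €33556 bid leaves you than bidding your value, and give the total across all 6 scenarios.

€4509

The deviation costs you only when the competing bid falls strictly between €33556 and €42501; elsewhere both bids give the same outcome.
€44819: outcomes coincide → loss €0.
€41724: truthful payoff €777, deviation payoff €0 → loss €777.
€52627: outcomes coincide → loss €0.
€51919: outcomes coincide → loss €0.
€15130: outcomes coincide → loss €0.
€38769: truthful payoff €3732, deviation payoff €0 → loss €3732.
Total loss = €777 + €3732 = €4509.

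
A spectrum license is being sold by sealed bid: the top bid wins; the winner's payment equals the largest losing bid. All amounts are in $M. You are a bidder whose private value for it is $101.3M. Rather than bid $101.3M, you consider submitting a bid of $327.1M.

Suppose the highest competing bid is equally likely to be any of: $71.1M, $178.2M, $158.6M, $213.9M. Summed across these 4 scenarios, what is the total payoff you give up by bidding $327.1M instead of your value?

$246.8M

The deviation costs you only when the competing bid falls strictly between $101.3M and $327.1M; elsewhere both bids give the same outcome.
$71.1M: outcomes coincide → loss $0M.
$178.2M: truthful payoff $0M, deviation payoff −$76.9M → loss $76.9M.
$158.6M: truthful payoff $0M, deviation payoff −$57.3M → loss $57.3M.
$213.9M: truthful payoff $0M, deviation payoff −$112.6M → loss $112.6M.
Total loss = $76.9M + $57.3M + $112.6M = $246.8M.
In a second-price auction your bid sets only whether you win, not what you pay, so bidding your true value is weakly dominant.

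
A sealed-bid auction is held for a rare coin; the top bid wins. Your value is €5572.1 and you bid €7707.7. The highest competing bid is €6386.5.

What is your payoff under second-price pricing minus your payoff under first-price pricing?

€1321.2

You have the highest bid, so you win under either rule.
Second-price: pay €6386.5 → payoff −€814.4.
First-price: pay your own bid €7707.7 → payoff −€2135.6.
Difference = −€814.4 − (−€2135.6) = €1321.2.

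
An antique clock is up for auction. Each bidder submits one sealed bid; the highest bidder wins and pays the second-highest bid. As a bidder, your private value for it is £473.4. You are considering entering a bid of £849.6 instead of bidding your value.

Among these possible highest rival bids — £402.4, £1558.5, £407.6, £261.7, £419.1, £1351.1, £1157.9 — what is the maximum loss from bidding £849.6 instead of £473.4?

£402.4: same outcome either way → loss £0.
£1558.5: same outcome either way → loss £0.
£407.6: same outcome either way → loss £0.
£261.7: same outcome either way → loss £0.
£419.1: same outcome either way → loss £0.
£1351.1: same outcome either way → loss £0.
£1157.9: same outcome either way → loss £0.
Maximum loss: £0.

£0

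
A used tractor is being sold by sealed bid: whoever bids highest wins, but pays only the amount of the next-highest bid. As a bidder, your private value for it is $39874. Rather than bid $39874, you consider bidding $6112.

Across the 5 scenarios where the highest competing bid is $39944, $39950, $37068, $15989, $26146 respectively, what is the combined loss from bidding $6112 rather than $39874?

The deviation costs you only when the competing bid falls strictly between $6112 and $39874; elsewhere both bids give the same outcome.
$39944: outcomes coincide → loss $0.
$39950: outcomes coincide → loss $0.
$37068: truthful payoff $2806, deviation payoff $0 → loss $2806.
$15989: truthful payoff $23885, deviation payoff $0 → loss $23885.
$26146: truthful payoff $13728, deviation payoff $0 → loss $13728.
Total loss = $2806 + $23885 + $13728 = $40419.
Truthful bidding weakly dominates here: raising your bid can only win items priced above your value, and lowering it can only forfeit items priced below.

$40419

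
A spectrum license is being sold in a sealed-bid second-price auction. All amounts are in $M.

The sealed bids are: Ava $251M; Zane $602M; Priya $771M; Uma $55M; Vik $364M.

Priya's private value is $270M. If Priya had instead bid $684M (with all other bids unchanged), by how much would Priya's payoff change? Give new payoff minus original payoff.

The highest bid among the other bidders is $602M; Priya's bid doesn't change that.
Original bid $771M: Priya is highest, pays the top rival bid $602M; payoff $270M − $602M = −$332M.
Alternative bid $684M: Priya is highest, pays the top rival bid $602M; payoff $270M − $602M = −$332M.
Change in payoff = −$332M − (−$332M) = $0M.

$0M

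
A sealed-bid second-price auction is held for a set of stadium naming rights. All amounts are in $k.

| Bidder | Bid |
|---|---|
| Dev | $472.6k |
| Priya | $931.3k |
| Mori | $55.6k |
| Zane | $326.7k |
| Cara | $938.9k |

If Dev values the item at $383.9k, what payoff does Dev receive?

Highest bid: Cara at $938.9k, so Cara wins.
Second-highest bid: Priya at $931.3k — that is the price the winner pays.
Dev did not win, so Dev pays nothing and receives nothing: payoff $0k.

$0k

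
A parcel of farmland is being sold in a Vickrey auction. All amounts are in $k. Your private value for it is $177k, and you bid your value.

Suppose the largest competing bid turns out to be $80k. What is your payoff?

Your bid $177k exceeds the highest competing bid $80k, so you win.
In a second-price auction the winner pays the second-highest bid, $80k.
Payoff = value − price = $177k − $80k = $97k.

$97k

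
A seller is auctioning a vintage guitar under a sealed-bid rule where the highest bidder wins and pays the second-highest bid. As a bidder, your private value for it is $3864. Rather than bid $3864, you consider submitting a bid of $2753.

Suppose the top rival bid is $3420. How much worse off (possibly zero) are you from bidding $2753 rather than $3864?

Bidding your value $3864: you win (since $3864 > $3420) and pay $3420. Payoff $444.
Bidding $2753: you lose. Payoff $0.
The competing bid $3420 lies between your shaded bid and your value, so underbidding forfeits an item you could have won at a profitable price.
Loss from deviating = $444 − ($0) = $444.

$444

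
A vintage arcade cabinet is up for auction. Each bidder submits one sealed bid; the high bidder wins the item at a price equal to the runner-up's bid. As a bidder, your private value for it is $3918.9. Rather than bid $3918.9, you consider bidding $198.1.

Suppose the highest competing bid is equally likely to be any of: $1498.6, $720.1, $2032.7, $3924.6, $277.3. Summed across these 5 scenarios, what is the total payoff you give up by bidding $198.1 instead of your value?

The deviation costs you only when the competing bid falls strictly between $198.1 and $3918.9; elsewhere both bids give the same outcome.
$1498.6: truthful payoff $2420.3, deviation payoff $0 → loss $2420.3.
$720.1: truthful payoff $3198.8, deviation payoff $0 → loss $3198.8.
$2032.7: truthful payoff $1886.2, deviation payoff $0 → loss $1886.2.
$3924.6: outcomes coincide → loss $0.
$277.3: truthful payoff $3641.6, deviation payoff $0 → loss $3641.6.
Total loss = $2420.3 + $3198.8 + $1886.2 + $3641.6 = $11146.9.

$11146.9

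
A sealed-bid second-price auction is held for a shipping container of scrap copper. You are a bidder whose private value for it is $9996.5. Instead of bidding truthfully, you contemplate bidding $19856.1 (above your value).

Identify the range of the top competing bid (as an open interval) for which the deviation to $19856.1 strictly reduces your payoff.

($9996.5, $19856.1)

If the competing bid is below $9996.5, both bids win at the same price — no difference.
If it is above $19856.1, both bids lose — no difference.
If it lies strictly between $9996.5 and $19856.1, bidding your value loses (payoff 0) while bidding $19856.1 wins at a price above your value (payoff negative).
So the deviation strictly hurts on the open interval ($9996.5, $19856.1).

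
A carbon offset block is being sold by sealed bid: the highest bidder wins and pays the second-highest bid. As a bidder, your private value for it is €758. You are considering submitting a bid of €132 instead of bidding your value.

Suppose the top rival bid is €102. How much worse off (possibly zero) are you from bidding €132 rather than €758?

€0

Bidding your value €758: you win (since €758 > €102) and pay €102. Payoff €656.
Bidding €132: you win and pay €102. Payoff €758 − €102 = €656.
Difference = €656 − €656 = €0; both bids lead to the same outcome because the competing bid is below both your value and your alternative bid.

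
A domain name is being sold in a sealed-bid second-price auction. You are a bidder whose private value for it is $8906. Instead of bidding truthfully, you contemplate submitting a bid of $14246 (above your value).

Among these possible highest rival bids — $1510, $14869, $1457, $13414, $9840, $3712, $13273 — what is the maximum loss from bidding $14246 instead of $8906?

$4508

$1510: same outcome either way → loss $0.
$14869: same outcome either way → loss $0.
$1457: same outcome either way → loss $0.
$13414: truthful gives $0, deviation gives −$4508 → loss $4508.
$9840: truthful gives $0, deviation gives −$934 → loss $934.
$3712: same outcome either way → loss $0.
$13273: truthful gives $0, deviation gives −$4367 → loss $4367.
Maximum loss: $4508.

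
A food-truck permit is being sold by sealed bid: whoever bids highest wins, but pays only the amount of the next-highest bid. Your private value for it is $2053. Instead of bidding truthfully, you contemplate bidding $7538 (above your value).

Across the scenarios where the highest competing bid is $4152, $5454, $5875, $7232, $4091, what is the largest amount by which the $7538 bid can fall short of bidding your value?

$4152: truthful gives $0, deviation gives −$2099 → loss $2099.
$5454: truthful gives $0, deviation gives −$3401 → loss $3401.
$5875: truthful gives $0, deviation gives −$3822 → loss $3822.
$7232: truthful gives $0, deviation gives −$5179 → loss $5179.
$4091: truthful gives $0, deviation gives −$2038 → loss $2038.
Maximum loss: $5179.

$5179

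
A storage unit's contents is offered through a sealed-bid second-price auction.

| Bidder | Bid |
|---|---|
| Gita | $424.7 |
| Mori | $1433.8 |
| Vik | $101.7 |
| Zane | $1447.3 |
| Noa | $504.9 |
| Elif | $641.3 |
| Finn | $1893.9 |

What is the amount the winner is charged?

Highest bid: Finn at $1893.9, so Finn wins.
Second-highest bid: Zane at $1447.3 — that is the price the winner pays.

$1447.3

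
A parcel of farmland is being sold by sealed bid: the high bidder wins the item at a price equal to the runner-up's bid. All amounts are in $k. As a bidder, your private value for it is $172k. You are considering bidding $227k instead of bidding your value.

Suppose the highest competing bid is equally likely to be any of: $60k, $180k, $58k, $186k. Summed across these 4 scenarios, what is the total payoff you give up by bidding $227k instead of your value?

$22k

The deviation costs you only when the competing bid falls strictly between $172k and $227k; elsewhere both bids give the same outcome.
$60k: outcomes coincide → loss $0k.
$180k: truthful payoff $0k, deviation payoff −$8k → loss $8k.
$58k: outcomes coincide → loss $0k.
$186k: truthful payoff $0k, deviation payoff −$14k → loss $14k.
Total loss = $8k + $14k = $22k.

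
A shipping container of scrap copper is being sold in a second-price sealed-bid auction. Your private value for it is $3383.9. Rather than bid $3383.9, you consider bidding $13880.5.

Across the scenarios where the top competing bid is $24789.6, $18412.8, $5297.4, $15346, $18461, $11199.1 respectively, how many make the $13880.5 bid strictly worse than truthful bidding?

The deviation hurts exactly when the highest competing bid lies strictly between $3383.9 and $13880.5 — overbidding then wins at a price above your value.
$24789.6: above both → same outcome either way.
$18412.8: above both → same outcome either way.
$5297.4: inside the interval → strictly worse (loss $1913.5).
$15346: above both → same outcome either way.
$18461: above both → same outcome either way.
$11199.1: inside the interval → strictly worse (loss $7815.2).
Count: 2.

2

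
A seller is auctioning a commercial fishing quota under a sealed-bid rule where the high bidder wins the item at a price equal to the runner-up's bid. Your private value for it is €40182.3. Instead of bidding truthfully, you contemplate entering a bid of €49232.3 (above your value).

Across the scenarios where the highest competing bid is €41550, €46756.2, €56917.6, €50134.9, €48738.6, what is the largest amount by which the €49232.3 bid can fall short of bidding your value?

€8556.3

€41550: truthful gives €0, deviation gives −€1367.7 → loss €1367.7.
€46756.2: truthful gives €0, deviation gives −€6573.9 → loss €6573.9.
€56917.6: same outcome either way → loss €0.
€50134.9: same outcome either way → loss €0.
€48738.6: truthful gives €0, deviation gives −€8556.3 → loss €8556.3.
Maximum loss: €8556.3.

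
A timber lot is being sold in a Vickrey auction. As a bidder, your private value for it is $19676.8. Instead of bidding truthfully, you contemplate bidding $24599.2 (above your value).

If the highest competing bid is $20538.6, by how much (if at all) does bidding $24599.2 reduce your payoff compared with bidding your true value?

Bidding your value $19676.8: you lose (since $19676.8 < $20538.6). Payoff $0.
Bidding $24599.2: you win and pay $20538.6. Payoff $19676.8 − $20538.6 = −$861.8.
The competing bid $20538.6 lies between your value and your inflated bid, so overbidding wins an item priced above your value.
Loss from deviating = $0 − (−$861.8) = $861.8.

$861.8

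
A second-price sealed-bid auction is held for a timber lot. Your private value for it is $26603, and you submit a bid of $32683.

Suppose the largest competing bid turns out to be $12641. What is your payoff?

$13962

Your bid $32683 exceeds the highest competing bid $12641, so you win.
In a second-price auction the winner pays the second-highest bid, $12641.
Payoff = value − price = $26603 − $12641 = $13962.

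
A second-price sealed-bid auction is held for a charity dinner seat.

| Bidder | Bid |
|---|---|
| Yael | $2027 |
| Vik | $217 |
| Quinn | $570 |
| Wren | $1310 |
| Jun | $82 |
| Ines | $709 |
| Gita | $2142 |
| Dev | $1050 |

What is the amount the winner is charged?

$2027

Highest bid: Gita at $2142, so Gita wins.
Second-highest bid: Yael at $2027 — that is the price the winner pays.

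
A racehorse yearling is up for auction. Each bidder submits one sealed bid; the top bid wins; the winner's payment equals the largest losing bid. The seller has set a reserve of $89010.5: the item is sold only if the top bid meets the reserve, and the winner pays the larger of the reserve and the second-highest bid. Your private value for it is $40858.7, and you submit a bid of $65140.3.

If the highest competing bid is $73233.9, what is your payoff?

Your bid $65140.3 is below the highest competing bid $73233.9, so you lose. Payoff $0.

$0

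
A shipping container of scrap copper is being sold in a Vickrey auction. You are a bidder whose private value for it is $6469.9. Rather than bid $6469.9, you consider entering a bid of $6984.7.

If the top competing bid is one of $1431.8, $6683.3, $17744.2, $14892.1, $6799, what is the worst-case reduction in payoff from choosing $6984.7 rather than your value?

$1431.8: same outcome either way → loss $0.
$6683.3: truthful gives $0, deviation gives −$213.4 → loss $213.4.
$17744.2: same outcome either way → loss $0.
$14892.1: same outcome either way → loss $0.
$6799: truthful gives $0, deviation gives −$329.1 → loss $329.1.
Maximum loss: $329.1.

$329.1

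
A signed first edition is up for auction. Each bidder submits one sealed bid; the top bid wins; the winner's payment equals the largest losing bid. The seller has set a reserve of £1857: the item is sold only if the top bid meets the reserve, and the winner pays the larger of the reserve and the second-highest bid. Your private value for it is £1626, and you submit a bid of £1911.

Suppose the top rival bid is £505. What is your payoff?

Your bid £1911 is the highest and exceeds the reserve.
Price = max(second-highest bid, reserve) = max(£505, £1857) = £1857.
Payoff = £1626 − £1857 = −£231.

−£231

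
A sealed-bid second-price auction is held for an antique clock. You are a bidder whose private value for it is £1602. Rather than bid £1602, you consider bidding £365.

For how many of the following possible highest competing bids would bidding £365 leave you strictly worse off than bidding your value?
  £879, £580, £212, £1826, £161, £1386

The deviation hurts exactly when the highest competing bid lies strictly between £365 and £1602 — underbidding then forfeits a profitable win.
£879: inside the interval → strictly worse (loss £723).
£580: inside the interval → strictly worse (loss £1022).
£212: below both → same outcome either way.
£1826: above both → same outcome either way.
£161: below both → same outcome either way.
£1386: inside the interval → strictly worse (loss £216).
Count: 3.

3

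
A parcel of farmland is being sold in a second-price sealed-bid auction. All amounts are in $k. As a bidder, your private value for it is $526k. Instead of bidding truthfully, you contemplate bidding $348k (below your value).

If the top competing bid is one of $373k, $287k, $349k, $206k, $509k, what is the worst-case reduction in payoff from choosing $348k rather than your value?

$373k: truthful gives $153k, deviation gives $0k → loss $153k.
$287k: same outcome either way → loss $0k.
$349k: truthful gives $177k, deviation gives $0k → loss $177k.
$206k: same outcome either way → loss $0k.
$509k: truthful gives $17k, deviation gives $0k → loss $17k.
Maximum loss: $177k.

$177k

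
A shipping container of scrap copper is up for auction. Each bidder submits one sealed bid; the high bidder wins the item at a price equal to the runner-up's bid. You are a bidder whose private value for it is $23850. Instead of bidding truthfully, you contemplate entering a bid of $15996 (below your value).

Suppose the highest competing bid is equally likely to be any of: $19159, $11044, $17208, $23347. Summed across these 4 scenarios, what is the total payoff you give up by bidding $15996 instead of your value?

The deviation costs you only when the competing bid falls strictly between $15996 and $23850; elsewhere both bids give the same outcome.
$19159: truthful payoff $4691, deviation payoff $0 → loss $4691.
$11044: outcomes coincide → loss $0.
$17208: truthful payoff $6642, deviation payoff $0 → loss $6642.
$23347: truthful payoff $503, deviation payoff $0 → loss $503.
Total loss = $4691 + $6642 + $503 = $11836.

$11836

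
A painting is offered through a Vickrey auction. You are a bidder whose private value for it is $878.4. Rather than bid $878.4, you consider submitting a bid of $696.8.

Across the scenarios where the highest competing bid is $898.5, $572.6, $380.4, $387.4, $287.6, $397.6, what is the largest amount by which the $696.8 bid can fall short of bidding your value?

$898.5: same outcome either way → loss $0.
$572.6: same outcome either way → loss $0.
$380.4: same outcome either way → loss $0.
$387.4: same outcome either way → loss $0.
$287.6: same outcome either way → loss $0.
$397.6: same outcome either way → loss $0.
Maximum loss: $0.

$0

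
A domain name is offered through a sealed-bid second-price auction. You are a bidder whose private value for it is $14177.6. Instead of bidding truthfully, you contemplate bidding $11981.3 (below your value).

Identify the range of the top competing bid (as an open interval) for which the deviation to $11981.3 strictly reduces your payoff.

($11981.3, $14177.6)

If the competing bid is below $11981.3, both bids win at the same price — no difference.
If it is above $14177.6, both bids lose — no difference.
If it lies strictly between $11981.3 and $14177.6, bidding your value wins at a price below your value (positive payoff) while bidding $11981.3 loses (payoff 0).
So the deviation strictly hurts on the open interval ($11981.3, $14177.6).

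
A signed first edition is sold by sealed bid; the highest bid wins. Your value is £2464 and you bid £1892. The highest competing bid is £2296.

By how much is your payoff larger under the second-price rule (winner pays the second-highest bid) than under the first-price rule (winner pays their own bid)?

£0

Your bid £1892 is below £2296, so you lose under either rule.
Payoff is £0 in both cases; difference = £0.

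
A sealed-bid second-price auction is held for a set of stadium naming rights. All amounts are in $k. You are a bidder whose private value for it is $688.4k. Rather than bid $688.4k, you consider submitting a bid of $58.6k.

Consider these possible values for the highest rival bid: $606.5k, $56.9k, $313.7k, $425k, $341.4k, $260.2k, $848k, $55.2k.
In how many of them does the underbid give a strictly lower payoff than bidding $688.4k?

The deviation hurts exactly when the highest competing bid lies strictly between $58.6k and $688.4k — underbidding then forfeits a profitable win.
$606.5k: inside the interval → strictly worse (loss $81.9k).
$56.9k: below both → same outcome either way.
$313.7k: inside the interval → strictly worse (loss $374.7k).
$425k: inside the interval → strictly worse (loss $263.4k).
$341.4k: inside the interval → strictly worse (loss $347k).
$260.2k: inside the interval → strictly worse (loss $428.2k).
$848k: above both → same outcome either way.
$55.2k: below both → same outcome either way.
Count: 5.

5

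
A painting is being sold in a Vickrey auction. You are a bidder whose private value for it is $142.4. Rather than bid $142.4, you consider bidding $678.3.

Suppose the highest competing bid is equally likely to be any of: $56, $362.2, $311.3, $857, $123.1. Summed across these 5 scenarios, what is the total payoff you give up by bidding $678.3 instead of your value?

The deviation costs you only when the competing bid falls strictly between $142.4 and $678.3; elsewhere both bids give the same outcome.
$56: outcomes coincide → loss $0.
$362.2: truthful payoff $0, deviation payoff −$219.8 → loss $219.8.
$311.3: truthful payoff $0, deviation payoff −$168.9 → loss $168.9.
$857: outcomes coincide → loss $0.
$123.1: outcomes coincide → loss $0.
Total loss = $219.8 + $168.9 = $388.7.

$388.7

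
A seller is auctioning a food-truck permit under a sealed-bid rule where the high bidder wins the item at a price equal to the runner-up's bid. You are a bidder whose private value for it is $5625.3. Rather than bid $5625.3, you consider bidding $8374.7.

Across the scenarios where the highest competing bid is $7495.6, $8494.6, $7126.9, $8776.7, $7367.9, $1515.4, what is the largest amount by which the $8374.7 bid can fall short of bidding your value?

$7495.6: truthful gives $0, deviation gives −$1870.3 → loss $1870.3.
$8494.6: same outcome either way → loss $0.
$7126.9: truthful gives $0, deviation gives −$1501.6 → loss $1501.6.
$8776.7: same outcome either way → loss $0.
$7367.9: truthful gives $0, deviation gives −$1742.6 → loss $1742.6.
$1515.4: same outcome either way → loss $0.
Maximum loss: $1870.3.

$1870.3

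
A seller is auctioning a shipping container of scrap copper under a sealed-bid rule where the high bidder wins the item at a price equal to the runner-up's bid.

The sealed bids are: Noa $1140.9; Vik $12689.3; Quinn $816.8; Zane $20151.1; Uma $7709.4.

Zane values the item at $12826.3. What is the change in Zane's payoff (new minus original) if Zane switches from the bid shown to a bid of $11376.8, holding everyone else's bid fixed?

The highest bid among the other bidders is $12689.3; Zane's bid doesn't change that.
Original bid $20151.1: Zane is highest, pays the top rival bid $12689.3; payoff $12826.3 − $12689.3 = $137.
Alternative bid $11376.8: Zane is not highest (top rival bid is $12689.3); payoff $0.
Change in payoff = $0 − ($137) = −$137.

−$137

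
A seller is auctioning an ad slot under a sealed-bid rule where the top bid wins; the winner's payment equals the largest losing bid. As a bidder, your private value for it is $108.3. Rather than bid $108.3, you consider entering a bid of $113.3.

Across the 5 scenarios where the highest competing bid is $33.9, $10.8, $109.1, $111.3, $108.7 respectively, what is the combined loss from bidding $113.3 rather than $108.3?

$4.2

The deviation costs you only when the competing bid falls strictly between $108.3 and $113.3; elsewhere both bids give the same outcome.
$33.9: outcomes coincide → loss $0.
$10.8: outcomes coincide → loss $0.
$109.1: truthful payoff $0, deviation payoff −$0.8 → loss $0.8.
$111.3: truthful payoff $0, deviation payoff −$3 → loss $3.
$108.7: truthful payoff $0, deviation payoff −$0.4 → loss $0.4.
Total loss = $0.8 + $3 + $0.4 = $4.2.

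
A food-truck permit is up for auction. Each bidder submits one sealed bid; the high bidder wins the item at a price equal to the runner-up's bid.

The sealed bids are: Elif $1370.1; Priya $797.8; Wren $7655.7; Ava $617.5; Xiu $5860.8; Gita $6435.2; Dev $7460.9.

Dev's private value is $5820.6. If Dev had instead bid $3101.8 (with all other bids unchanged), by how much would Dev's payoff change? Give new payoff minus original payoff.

$0

The highest bid among the other bidders is $7655.7; Dev's bid doesn't change that.
Original bid $7460.9: Dev is not highest (top rival bid is $7655.7); payoff $0.
Alternative bid $3101.8: Dev is not highest (top rival bid is $7655.7); payoff $0.
Change in payoff = $0 − ($0) = $0.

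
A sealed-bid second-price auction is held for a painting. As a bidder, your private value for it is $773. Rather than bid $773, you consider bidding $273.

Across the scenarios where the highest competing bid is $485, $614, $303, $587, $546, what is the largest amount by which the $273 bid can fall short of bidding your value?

$470

$485: truthful gives $288, deviation gives $0 → loss $288.
$614: truthful gives $159, deviation gives $0 → loss $159.
$303: truthful gives $470, deviation gives $0 → loss $470.
$587: truthful gives $186, deviation gives $0 → loss $186.
$546: truthful gives $227, deviation gives $0 → loss $227.
Maximum loss: $470.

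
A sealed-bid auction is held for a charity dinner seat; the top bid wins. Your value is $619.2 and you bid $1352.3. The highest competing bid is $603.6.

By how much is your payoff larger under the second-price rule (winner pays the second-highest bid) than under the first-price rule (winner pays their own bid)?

$748.7

You have the highest bid, so you win under either rule.
Second-price: pay $603.6 → payoff $15.6.
First-price: pay your own bid $1352.3 → payoff −$733.1.
Difference = $15.6 − (−$733.1) = $748.7.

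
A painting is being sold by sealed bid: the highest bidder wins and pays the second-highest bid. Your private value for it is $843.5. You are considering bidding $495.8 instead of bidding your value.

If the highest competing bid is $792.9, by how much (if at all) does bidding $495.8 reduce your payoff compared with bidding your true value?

Bidding your value $843.5: you win (since $843.5 > $792.9) and pay $792.9. Payoff $50.6.
Bidding $495.8: you lose. Payoff $0.
The competing bid $792.9 lies between your shaded bid and your value, so underbidding forfeits an item you could have won at a profitable price.
Loss from deviating = $50.6 − ($0) = $50.6.

$50.6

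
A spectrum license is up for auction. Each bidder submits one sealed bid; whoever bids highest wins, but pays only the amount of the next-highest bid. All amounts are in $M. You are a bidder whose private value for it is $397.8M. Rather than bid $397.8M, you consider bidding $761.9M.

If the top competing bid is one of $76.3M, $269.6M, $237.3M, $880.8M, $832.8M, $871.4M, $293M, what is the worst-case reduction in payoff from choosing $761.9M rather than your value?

$76.3M: same outcome either way → loss $0M.
$269.6M: same outcome either way → loss $0M.
$237.3M: same outcome either way → loss $0M.
$880.8M: same outcome either way → loss $0M.
$832.8M: same outcome either way → loss $0M.
$871.4M: same outcome either way → loss $0M.
$293M: same outcome either way → loss $0M.
Maximum loss: $0M.

$0M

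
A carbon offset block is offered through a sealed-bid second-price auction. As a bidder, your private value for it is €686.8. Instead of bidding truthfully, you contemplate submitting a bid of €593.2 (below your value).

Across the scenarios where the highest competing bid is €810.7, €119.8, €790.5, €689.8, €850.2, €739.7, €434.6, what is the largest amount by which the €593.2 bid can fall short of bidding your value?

€810.7: same outcome either way → loss €0.
€119.8: same outcome either way → loss €0.
€790.5: same outcome either way → loss €0.
€689.8: same outcome either way → loss €0.
€850.2: same outcome either way → loss €0.
€739.7: same outcome either way → loss €0.
€434.6: same outcome either way → loss €0.
Maximum loss: €0.

€0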